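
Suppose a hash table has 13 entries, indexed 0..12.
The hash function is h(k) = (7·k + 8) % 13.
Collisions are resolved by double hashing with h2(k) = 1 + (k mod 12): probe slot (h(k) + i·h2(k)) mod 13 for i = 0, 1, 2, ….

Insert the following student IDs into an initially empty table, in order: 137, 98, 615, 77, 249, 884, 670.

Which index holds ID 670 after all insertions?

137: h=5 -> slot 5
98: h=5, h2=3, probe 5,8 -> slot 8
615: h=10 -> slot 10
77: h=1 -> slot 1
249: h=9 -> slot 9
884: h=8, h2=9, probe 8,4 -> slot 4
670: h=5, h2=11, probe 5,3 -> slot 3
Table: [-, 77, -, 670, 884, 137, -, -, 98, 249, 615, -, -]

3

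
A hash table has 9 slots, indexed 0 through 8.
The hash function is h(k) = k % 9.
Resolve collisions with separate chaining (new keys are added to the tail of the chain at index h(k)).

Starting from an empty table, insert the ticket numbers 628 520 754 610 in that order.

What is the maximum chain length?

4

Insert 628: h=7, bucket 7 empty → new chain.
Insert 520: h=7, bucket 7 nonempty → append to chain.
Insert 754: h=7, bucket 7 nonempty → append to chain.
Insert 610: h=7, bucket 7 nonempty → append to chain.
Final buckets:
0: _
1: _
2: _
3: _
4: _
5: _
6: _
7: 628 -> 520 -> 754 -> 610
8: _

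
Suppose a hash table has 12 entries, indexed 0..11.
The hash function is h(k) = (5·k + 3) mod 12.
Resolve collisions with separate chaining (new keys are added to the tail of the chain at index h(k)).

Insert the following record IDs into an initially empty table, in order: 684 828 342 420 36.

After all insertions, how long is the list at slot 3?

4

684 → bucket 3
828 → bucket 3 (collision)
342 → bucket 9
420 → bucket 3 (collision)
36 → bucket 3 (collision)
Final buckets:
0: _
1: _
2: _
3: 684 -> 828 -> 420 -> 36
4: _
5: _
6: _
7: _
8: _
9: 342
10: _
11: _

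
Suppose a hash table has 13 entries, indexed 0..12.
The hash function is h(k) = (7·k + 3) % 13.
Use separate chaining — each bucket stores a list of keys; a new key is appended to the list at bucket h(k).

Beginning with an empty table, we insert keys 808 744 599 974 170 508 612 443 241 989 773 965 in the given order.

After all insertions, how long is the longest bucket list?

Insert 808: h=4, bucket 4 empty → new chain.
Insert 744: h=11, bucket 11 empty → new chain.
Insert 599: h=10, bucket 10 empty → new chain.
Insert 974: h=9, bucket 9 empty → new chain.
Insert 170: h=10, bucket 10 nonempty → append to chain.
Insert 508: h=10, bucket 10 nonempty → append to chain.
Insert 612: h=10, bucket 10 nonempty → append to chain.
Insert 443: h=10, bucket 10 nonempty → append to chain.
Insert 241: h=0, bucket 0 empty → new chain.
Insert 989: h=10, bucket 10 nonempty → append to chain.
Insert 773: h=6, bucket 6 empty → new chain.
Insert 965: h=11, bucket 11 nonempty → append to chain.
Final buckets:
0: 241
1: _
2: _
3: _
4: 808
5: _
6: 773
7: _
8: _
9: 974
10: 599 -> 170 -> 508 -> 612 -> 443 -> 989
11: 744 -> 965
12: _

6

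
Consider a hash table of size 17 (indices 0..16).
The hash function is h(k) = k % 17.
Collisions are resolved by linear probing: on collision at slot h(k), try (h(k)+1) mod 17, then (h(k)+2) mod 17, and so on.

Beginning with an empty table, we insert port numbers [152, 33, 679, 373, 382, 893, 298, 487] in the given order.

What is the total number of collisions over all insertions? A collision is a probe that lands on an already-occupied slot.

7

152 hashes to 16; slot 16 is free => place at 16.
33 hashes to 16; 16 taken => place at 0.
679 hashes to 16; 16,0 taken => place at 1.
373 hashes to 16; 16,0,1 taken => place at 2.
382 hashes to 8; slot 8 is free => place at 8.
893 hashes to 9; slot 9 is free => place at 9.
298 hashes to 9; 9 taken => place at 10.
487 hashes to 11; slot 11 is free => place at 11.
Table: [33, 679, 373, ., ., ., ., ., 382, 893, 298, 487, ., ., ., ., 152]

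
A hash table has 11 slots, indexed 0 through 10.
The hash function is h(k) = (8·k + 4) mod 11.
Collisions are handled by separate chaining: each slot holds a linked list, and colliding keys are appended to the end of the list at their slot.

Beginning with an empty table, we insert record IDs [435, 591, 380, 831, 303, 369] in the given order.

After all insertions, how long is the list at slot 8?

5

435 -> bucket 8
591 -> bucket 2
380 -> bucket 8 (collision)
831 -> bucket 8 (collision)
303 -> bucket 8 (collision)
369 -> bucket 8 (collision)
Final buckets:
0: —
1: —
2: 591
3: —
4: —
5: —
6: —
7: —
8: 435 -> 380 -> 831 -> 303 -> 369
9: —
10: —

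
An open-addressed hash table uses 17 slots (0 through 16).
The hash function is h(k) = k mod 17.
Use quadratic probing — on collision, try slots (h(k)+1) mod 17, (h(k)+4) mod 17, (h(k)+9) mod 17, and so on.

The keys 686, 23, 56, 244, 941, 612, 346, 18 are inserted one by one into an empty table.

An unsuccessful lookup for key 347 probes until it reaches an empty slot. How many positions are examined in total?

686 hashes to 6; slot 6 is free => place at 6.
23 hashes to 6; 6 taken => place at 7.
56 hashes to 5; slot 5 is free => place at 5.
244 hashes to 6; 6,7 taken => place at 10.
941 hashes to 6; 6,7,10 taken => place at 15.
612 hashes to 0; slot 0 is free => place at 0.
346 hashes to 6; 6,7,10,15,5 taken => place at 14.
18 hashes to 1; slot 1 is free => place at 1.
Table: [612, 18, -, -, -, 56, 686, 23, -, -, 244, -, -, -, 346, 941, -]
Lookup 347: h=7, probe 7,8 → slot 8 empty, not found.

2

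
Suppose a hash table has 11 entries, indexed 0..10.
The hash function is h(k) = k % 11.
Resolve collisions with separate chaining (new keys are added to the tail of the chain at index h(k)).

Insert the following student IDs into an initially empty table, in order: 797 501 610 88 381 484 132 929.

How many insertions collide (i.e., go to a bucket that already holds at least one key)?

Insert 797: h=5, bucket 5 empty -> new chain.
Insert 501: h=6, bucket 6 empty -> new chain.
Insert 610: h=5, bucket 5 nonempty -> append to chain.
Insert 88: h=0, bucket 0 empty -> new chain.
Insert 381: h=7, bucket 7 empty -> new chain.
Insert 484: h=0, bucket 0 nonempty -> append to chain.
Insert 132: h=0, bucket 0 nonempty -> append to chain.
Insert 929: h=5, bucket 5 nonempty -> append to chain.
Final buckets:
0: 88 -> 484 -> 132
1: .
2: .
3: .
4: .
5: 797 -> 610 -> 929
6: 501
7: 381
8: .
9: .
10: .

4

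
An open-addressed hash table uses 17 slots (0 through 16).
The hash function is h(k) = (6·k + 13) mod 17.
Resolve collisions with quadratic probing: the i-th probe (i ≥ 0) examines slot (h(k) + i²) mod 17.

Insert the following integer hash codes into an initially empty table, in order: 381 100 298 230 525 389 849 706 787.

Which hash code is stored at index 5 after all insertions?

Insert 381: h=4, slot 4 empty → index 4.
Insert 100: h=1, slot 1 empty → index 1.
Insert 298: h=16, slot 16 empty → index 16.
Insert 230: h=16, slot 16 occupied → index 0.
Insert 525: h=1, slot 1 occupied → index 2.
Insert 389: h=1, slots 1,2 occupied → index 5.
Insert 849: h=7, slot 7 empty → index 7.
Insert 706: h=16, slots 16,0 occupied → index 3.
Insert 787: h=9, slot 9 empty → index 9.
Table: [230, 100, 525, 706, 381, 389, ∅, 849, ∅, 787, ∅, ∅, ∅, ∅, ∅, ∅, 298]

389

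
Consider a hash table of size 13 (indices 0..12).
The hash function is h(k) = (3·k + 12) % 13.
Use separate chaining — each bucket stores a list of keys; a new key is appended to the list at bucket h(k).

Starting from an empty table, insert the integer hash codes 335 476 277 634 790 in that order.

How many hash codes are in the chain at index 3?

3

335 → bucket 3
476 → bucket 10
277 → bucket 11
634 → bucket 3 (collision)
790 → bucket 3 (collision)
Final buckets:
0: -
1: -
2: -
3: 335 -> 634 -> 790
4: -
5: -
6: -
7: -
8: -
9: -
10: 476
11: 277
12: -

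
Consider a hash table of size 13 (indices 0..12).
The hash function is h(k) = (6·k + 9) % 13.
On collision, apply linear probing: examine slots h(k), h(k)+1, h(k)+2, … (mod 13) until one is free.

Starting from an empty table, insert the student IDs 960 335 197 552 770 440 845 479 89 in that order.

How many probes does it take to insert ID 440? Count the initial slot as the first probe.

2

Insert 960: h=10, slot 10 empty => index 10.
Insert 335: h=4, slot 4 empty => index 4.
Insert 197: h=8, slot 8 empty => index 8.
Insert 552: h=6, slot 6 empty => index 6.
Insert 770: h=1, slot 1 empty => index 1.
Insert 440: h=10, slot 10 occupied => index 11.
Insert 845: h=9, slot 9 empty => index 9.
Insert 479: h=10, slots 10,11 occupied => index 12.
Insert 89: h=10, slots 10,11,12 occupied => index 0.
Table: [89, 770, —, —, 335, —, 552, —, 197, 845, 960, 440, 479]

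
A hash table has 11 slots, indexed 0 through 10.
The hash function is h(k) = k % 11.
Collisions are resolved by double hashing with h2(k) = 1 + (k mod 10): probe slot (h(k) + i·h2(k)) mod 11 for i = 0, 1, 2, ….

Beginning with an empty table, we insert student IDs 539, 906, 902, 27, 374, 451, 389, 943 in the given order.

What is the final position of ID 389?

1

Insert 539: h=0, slot 0 empty -> index 0.
Insert 906: h=4, slot 4 empty -> index 4.
Insert 902: h=0, h2=3, slot 0 occupied -> index 3.
Insert 27: h=5, slot 5 empty -> index 5.
Insert 374: h=0, h2=5, slots 0,5 occupied -> index 10.
Insert 451: h=0, h2=2, slot 0 occupied -> index 2.
Insert 389: h=4, h2=10, slots 4,3,2 occupied -> index 1.
Insert 943: h=8, slot 8 empty -> index 8.
Table: [539, 389, 451, 902, 906, 27, _, _, 943, _, 374]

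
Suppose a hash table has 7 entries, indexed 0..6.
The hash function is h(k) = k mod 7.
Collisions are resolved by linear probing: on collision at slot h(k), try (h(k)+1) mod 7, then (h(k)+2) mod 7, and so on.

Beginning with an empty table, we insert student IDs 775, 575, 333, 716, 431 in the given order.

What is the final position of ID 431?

Insert 775: h=5, slot 5 empty -> index 5.
Insert 575: h=1, slot 1 empty -> index 1.
Insert 333: h=4, slot 4 empty -> index 4.
Insert 716: h=2, slot 2 empty -> index 2.
Insert 431: h=4, slots 4,5 occupied -> index 6.
Table: [—, 575, 716, —, 333, 775, 431]

6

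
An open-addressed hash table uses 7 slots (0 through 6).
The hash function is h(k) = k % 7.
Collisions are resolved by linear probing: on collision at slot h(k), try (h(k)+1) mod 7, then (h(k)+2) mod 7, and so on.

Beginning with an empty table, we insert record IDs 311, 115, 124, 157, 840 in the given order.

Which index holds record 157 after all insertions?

6

311 hashes to 3; slot 3 is free → place at 3.
115 hashes to 3; 3 taken → place at 4.
124 hashes to 5; slot 5 is free → place at 5.
157 hashes to 3; 3,4,5 taken → place at 6.
840 hashes to 0; slot 0 is free → place at 0.
Table: [840, —, —, 311, 115, 124, 157]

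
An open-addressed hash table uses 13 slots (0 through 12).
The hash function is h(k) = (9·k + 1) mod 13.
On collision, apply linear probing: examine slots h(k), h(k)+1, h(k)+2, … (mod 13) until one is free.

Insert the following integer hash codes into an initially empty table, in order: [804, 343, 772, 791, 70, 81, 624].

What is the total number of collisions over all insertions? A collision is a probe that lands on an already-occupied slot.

804: h=9 → slot 9
343: h=7 → slot 7
772: h=7, probe 7,8 → slot 8
791: h=9, probe 9,10 → slot 10
70: h=7, probe 7,8,9,10,11 → slot 11
81: h=2 → slot 2
624: h=1 → slot 1
Table: [_, 624, 81, _, _, _, _, 343, 772, 804, 791, 70, _]

6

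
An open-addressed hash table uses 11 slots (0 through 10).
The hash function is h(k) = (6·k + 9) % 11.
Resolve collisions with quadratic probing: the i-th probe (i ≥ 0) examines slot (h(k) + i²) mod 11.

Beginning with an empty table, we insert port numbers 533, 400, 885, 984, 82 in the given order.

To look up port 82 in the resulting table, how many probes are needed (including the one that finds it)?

Insert 533: h=6, slot 6 empty -> index 6.
Insert 400: h=0, slot 0 empty -> index 0.
Insert 885: h=6, slot 6 occupied -> index 7.
Insert 984: h=6, slots 6,7 occupied -> index 10.
Insert 82: h=6, slots 6,7,10 occupied -> index 4.
Table: [400, ., ., ., 82, ., 533, 885, ., ., 984]
Lookup 82: h=6, probe 6,7,10,4 → found at 4.

4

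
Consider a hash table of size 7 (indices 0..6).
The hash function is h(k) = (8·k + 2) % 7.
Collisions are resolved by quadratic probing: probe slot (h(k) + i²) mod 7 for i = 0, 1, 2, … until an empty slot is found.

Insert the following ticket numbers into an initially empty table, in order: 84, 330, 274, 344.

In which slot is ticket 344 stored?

84: h=2 → slot 2
330: h=3 → slot 3
274: h=3, probe 3,4 → slot 4
344: h=3, probe 3,4,0 → slot 0
Table: [344, _, 84, 330, 274, _, _]

0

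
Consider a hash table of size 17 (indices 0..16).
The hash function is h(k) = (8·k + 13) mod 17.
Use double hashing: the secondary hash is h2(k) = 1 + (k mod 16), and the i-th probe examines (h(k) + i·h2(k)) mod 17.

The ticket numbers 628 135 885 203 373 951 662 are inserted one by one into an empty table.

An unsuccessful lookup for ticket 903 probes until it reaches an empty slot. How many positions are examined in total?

628: h=5 → slot 5
135: h=5, h2=8, probe 5,13 → slot 13
885: h=4 → slot 4
203: h=5, h2=12, probe 5,0 → slot 0
373: h=5, h2=6, probe 5,11 → slot 11
951: h=5, h2=8, probe 5,13,4,12 → slot 12
662: h=5, h2=7, probe 5,12,2 → slot 2
Table: [203, ., 662, ., 885, 628, ., ., ., ., ., 373, 951, 135, ., ., .]
Lookup 903: h=12, h2=8, probe 12,3 → slot 3 empty, not found.

2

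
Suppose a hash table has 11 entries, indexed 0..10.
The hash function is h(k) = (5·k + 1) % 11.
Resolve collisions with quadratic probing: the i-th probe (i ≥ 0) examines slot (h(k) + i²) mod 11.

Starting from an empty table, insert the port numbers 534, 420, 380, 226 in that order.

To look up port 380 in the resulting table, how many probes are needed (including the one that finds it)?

2

534 hashes to 9; slot 9 is free -> place at 9.
420 hashes to 0; slot 0 is free -> place at 0.
380 hashes to 9; 9 taken -> place at 10.
226 hashes to 9; 9,10 taken -> place at 2.
Table: [420, _, 226, _, _, _, _, _, _, 534, 380]
Lookup 380: h=9, probe 9,10 → found at 10.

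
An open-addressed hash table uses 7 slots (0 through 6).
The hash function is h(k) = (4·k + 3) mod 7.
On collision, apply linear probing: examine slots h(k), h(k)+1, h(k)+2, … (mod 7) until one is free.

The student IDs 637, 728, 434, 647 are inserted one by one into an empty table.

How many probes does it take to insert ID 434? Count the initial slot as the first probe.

Insert 637: h=3, slot 3 empty → index 3.
Insert 728: h=3, slot 3 occupied → index 4.
Insert 434: h=3, slots 3,4 occupied → index 5.
Insert 647: h=1, slot 1 empty → index 1.
Table: [_, 647, _, 637, 728, 434, _]

3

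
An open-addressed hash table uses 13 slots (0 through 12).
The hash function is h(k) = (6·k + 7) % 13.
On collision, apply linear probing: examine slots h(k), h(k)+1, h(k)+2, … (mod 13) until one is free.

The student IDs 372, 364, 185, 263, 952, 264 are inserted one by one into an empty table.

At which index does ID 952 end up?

Insert 372: h=3, slot 3 empty => index 3.
Insert 364: h=7, slot 7 empty => index 7.
Insert 185: h=12, slot 12 empty => index 12.
Insert 263: h=12, slot 12 occupied => index 0.
Insert 952: h=12, slots 12,0 occupied => index 1.
Insert 264: h=5, slot 5 empty => index 5.
Table: [263, 952, _, 372, _, 264, _, 364, _, _, _, _, 185]

1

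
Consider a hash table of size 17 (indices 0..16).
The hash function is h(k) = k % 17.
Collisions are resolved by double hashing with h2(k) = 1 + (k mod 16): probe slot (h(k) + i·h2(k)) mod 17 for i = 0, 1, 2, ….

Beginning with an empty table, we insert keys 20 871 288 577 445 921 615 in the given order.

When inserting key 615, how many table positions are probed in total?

20 hashes to 3; slot 3 is free -> place at 3.
871 hashes to 4; slot 4 is free -> place at 4.
288 hashes to 16; slot 16 is free -> place at 16.
577 hashes to 16, h2=2; 16 taken -> place at 1.
445 hashes to 3, h2=14; 3 taken -> place at 0.
921 hashes to 3, h2=10; 3 taken -> place at 13.
615 hashes to 3, h2=8; 3 taken -> place at 11.
Table: [445, 577, ∅, 20, 871, ∅, ∅, ∅, ∅, ∅, ∅, 615, ∅, 921, ∅, ∅, 288]

2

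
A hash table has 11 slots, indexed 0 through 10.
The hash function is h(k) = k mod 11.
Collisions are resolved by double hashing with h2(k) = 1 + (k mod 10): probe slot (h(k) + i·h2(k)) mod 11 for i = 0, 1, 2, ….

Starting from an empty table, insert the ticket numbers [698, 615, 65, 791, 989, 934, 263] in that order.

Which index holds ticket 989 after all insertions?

9

698: h=5 → slot 5
615: h=10 → slot 10
65: h=10, h2=6, probe 10,5,0 → slot 0
791: h=10, h2=2, probe 10,1 → slot 1
989: h=10, h2=10, probe 10,9 → slot 9
934: h=10, h2=5, probe 10,4 → slot 4
263: h=10, h2=4, probe 10,3 → slot 3
Table: [65, 791, —, 263, 934, 698, —, —, —, 989, 615]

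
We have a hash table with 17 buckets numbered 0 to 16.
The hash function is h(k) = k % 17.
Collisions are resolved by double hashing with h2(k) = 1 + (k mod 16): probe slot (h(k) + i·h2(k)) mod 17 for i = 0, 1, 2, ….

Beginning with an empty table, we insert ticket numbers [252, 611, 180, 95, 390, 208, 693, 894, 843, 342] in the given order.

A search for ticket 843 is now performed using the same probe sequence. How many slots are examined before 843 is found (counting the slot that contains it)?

Insert 252: h=14, slot 14 empty => index 14.
Insert 611: h=16, slot 16 empty => index 16.
Insert 180: h=10, slot 10 empty => index 10.
Insert 95: h=10, h2=16, slot 10 occupied => index 9.
Insert 390: h=16, h2=7, slot 16 occupied => index 6.
Insert 208: h=4, slot 4 empty => index 4.
Insert 693: h=13, slot 13 empty => index 13.
Insert 894: h=10, h2=15, slot 10 occupied => index 8.
Insert 843: h=10, h2=12, slot 10 occupied => index 5.
Insert 342: h=2, slot 2 empty => index 2.
Table: [., ., 342, ., 208, 843, 390, ., 894, 95, 180, ., ., 693, 252, ., 611]
Lookup 843: h=10, h2=12, probe 10,5 → found at 5.

2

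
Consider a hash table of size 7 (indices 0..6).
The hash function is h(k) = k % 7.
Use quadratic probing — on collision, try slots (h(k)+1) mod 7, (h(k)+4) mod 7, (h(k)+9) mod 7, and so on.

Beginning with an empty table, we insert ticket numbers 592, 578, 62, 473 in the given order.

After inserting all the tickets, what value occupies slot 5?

578

592 hashes to 4; slot 4 is free -> place at 4.
578 hashes to 4; 4 taken -> place at 5.
62 hashes to 6; slot 6 is free -> place at 6.
473 hashes to 4; 4,5 taken -> place at 1.
Table: [_, 473, _, _, 592, 578, 62]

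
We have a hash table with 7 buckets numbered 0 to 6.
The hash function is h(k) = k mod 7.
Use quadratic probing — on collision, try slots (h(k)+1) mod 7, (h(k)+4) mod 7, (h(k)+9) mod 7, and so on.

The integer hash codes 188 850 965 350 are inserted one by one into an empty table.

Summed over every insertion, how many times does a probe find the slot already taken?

2

Insert 188: h=6, slot 6 empty → index 6.
Insert 850: h=3, slot 3 empty → index 3.
Insert 965: h=6, slot 6 occupied → index 0.
Insert 350: h=0, slot 0 occupied → index 1.
Table: [965, 350, ., 850, ., ., 188]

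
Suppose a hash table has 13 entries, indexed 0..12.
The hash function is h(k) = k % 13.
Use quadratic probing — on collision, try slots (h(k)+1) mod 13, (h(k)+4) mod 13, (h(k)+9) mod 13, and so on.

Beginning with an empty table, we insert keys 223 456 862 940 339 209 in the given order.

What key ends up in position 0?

209

223 hashes to 2; slot 2 is free => place at 2.
456 hashes to 1; slot 1 is free => place at 1.
862 hashes to 4; slot 4 is free => place at 4.
940 hashes to 4; 4 taken => place at 5.
339 hashes to 1; 1,2,5 taken => place at 10.
209 hashes to 1; 1,2,5,10,4 taken => place at 0.
Table: [209, 456, 223, -, 862, 940, -, -, -, -, 339, -, -]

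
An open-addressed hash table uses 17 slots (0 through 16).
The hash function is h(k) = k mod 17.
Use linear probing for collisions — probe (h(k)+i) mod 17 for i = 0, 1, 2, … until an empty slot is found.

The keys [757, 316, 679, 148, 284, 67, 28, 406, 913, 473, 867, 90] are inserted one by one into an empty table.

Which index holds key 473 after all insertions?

1

757: h=9 → slot 9
316: h=10 → slot 10
679: h=16 → slot 16
148: h=12 → slot 12
284: h=12, probe 12,13 → slot 13
67: h=16, probe 16,0 → slot 0
28: h=11 → slot 11
406: h=15 → slot 15
913: h=12, probe 12,13,14 → slot 14
473: h=14, probe 14,15,16,0,1 → slot 1
867: h=0, probe 0,1,2 → slot 2
90: h=5 → slot 5
Table: [67, 473, 867, ., ., 90, ., ., ., 757, 316, 28, 148, 284, 913, 406, 679]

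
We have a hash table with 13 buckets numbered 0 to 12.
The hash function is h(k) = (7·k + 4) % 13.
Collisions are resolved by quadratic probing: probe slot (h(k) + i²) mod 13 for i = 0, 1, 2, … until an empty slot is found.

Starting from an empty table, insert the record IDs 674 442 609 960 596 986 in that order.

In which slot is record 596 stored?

6

674: h=3 => slot 3
442: h=4 => slot 4
609: h=3, probe 3,4,7 => slot 7
960: h=3, probe 3,4,7,12 => slot 12
596: h=3, probe 3,4,7,12,6 => slot 6
986: h=3, probe 3,4,7,12,6,2 => slot 2
Table: [., ., 986, 674, 442, ., 596, 609, ., ., ., ., 960]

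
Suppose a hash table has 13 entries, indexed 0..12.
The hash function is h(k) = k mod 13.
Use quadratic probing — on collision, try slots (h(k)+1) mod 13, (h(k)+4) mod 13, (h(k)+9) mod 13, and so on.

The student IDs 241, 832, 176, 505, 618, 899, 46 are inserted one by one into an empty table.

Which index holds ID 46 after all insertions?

10

Insert 241: h=7, slot 7 empty -> index 7.
Insert 832: h=0, slot 0 empty -> index 0.
Insert 176: h=7, slot 7 occupied -> index 8.
Insert 505: h=11, slot 11 empty -> index 11.
Insert 618: h=7, slots 7,8,11 occupied -> index 3.
Insert 899: h=2, slot 2 empty -> index 2.
Insert 46: h=7, slots 7,8,11,3 occupied -> index 10.
Table: [832, ., 899, 618, ., ., ., 241, 176, ., 46, 505, .]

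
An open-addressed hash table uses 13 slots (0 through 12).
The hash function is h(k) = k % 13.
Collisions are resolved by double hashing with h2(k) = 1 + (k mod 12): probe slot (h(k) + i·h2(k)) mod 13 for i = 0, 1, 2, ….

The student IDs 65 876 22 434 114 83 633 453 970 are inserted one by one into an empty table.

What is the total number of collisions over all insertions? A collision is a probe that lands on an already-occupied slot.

6

65: h=0 -> slot 0
876: h=5 -> slot 5
22: h=9 -> slot 9
434: h=5, h2=3, probe 5,8 -> slot 8
114: h=10 -> slot 10
83: h=5, h2=12, probe 5,4 -> slot 4
633: h=9, h2=10, probe 9,6 -> slot 6
453: h=11 -> slot 11
970: h=8, h2=11, probe 8,6,4,2 -> slot 2
Table: [65, ∅, 970, ∅, 83, 876, 633, ∅, 434, 22, 114, 453, ∅]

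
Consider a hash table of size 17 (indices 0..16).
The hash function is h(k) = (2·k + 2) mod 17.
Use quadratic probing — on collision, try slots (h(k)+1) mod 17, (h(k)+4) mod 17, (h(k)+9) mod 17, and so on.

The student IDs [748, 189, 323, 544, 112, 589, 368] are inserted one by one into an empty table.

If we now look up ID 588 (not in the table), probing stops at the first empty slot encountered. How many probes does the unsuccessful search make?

748: h=2 -> slot 2
189: h=6 -> slot 6
323: h=2, probe 2,3 -> slot 3
544: h=2, probe 2,3,6,11 -> slot 11
112: h=5 -> slot 5
589: h=7 -> slot 7
368: h=7, probe 7,8 -> slot 8
Table: [., ., 748, 323, ., 112, 189, 589, 368, ., ., 544, ., ., ., ., .]
Lookup 588: h=5, probe 5,6,9 → slot 9 empty, not found.

3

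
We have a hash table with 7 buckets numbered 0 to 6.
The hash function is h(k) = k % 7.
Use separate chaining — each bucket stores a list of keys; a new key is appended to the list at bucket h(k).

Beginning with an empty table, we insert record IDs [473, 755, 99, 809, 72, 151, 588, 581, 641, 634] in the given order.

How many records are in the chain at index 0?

2

473 -> bucket 4
755 -> bucket 6
99 -> bucket 1
809 -> bucket 4 (collision)
72 -> bucket 2
151 -> bucket 4 (collision)
588 -> bucket 0
581 -> bucket 0 (collision)
641 -> bucket 4 (collision)
634 -> bucket 4 (collision)
Final buckets:
0: 588 -> 581
1: 99
2: 72
3: _
4: 473 -> 809 -> 151 -> 641 -> 634
5: _
6: 755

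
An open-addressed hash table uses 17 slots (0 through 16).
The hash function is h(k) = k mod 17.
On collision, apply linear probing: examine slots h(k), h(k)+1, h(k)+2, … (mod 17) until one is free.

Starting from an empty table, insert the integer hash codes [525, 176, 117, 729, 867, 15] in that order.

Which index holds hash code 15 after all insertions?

2

525: h=15 -> slot 15
176: h=6 -> slot 6
117: h=15, probe 15,16 -> slot 16
729: h=15, probe 15,16,0 -> slot 0
867: h=0, probe 0,1 -> slot 1
15: h=15, probe 15,16,0,1,2 -> slot 2
Table: [729, 867, 15, —, —, —, 176, —, —, —, —, —, —, —, —, 525, 117]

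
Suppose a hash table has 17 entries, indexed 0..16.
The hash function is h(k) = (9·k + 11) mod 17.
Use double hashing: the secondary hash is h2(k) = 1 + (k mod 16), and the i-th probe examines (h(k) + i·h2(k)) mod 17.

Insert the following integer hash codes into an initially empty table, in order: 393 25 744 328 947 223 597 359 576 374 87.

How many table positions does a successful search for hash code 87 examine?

4

393 hashes to 12; slot 12 is free => place at 12.
25 hashes to 15; slot 15 is free => place at 15.
744 hashes to 9; slot 9 is free => place at 9.
328 hashes to 5; slot 5 is free => place at 5.
947 hashes to 0; slot 0 is free => place at 0.
223 hashes to 12, h2=16; 12 taken => place at 11.
597 hashes to 12, h2=6; 12 taken => place at 1.
359 hashes to 12, h2=8; 12 taken => place at 3.
576 hashes to 10; slot 10 is free => place at 10.
374 hashes to 11, h2=7; 11,1 taken => place at 8.
87 hashes to 12, h2=8; 12,3,11 taken => place at 2.
Table: [947, 597, 87, 359, —, 328, —, —, 374, 744, 576, 223, 393, —, —, 25, —]
Lookup 87: h=12, h2=8, probe 12,3,11,2 → found at 2.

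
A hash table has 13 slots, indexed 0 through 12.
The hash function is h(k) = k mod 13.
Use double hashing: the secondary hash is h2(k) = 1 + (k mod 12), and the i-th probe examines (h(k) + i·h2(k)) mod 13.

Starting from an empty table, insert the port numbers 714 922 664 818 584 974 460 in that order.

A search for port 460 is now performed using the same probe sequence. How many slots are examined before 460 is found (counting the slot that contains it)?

714 hashes to 12; slot 12 is free => place at 12.
922 hashes to 12, h2=11; 12 taken => place at 10.
664 hashes to 1; slot 1 is free => place at 1.
818 hashes to 12, h2=3; 12 taken => place at 2.
584 hashes to 12, h2=9; 12 taken => place at 8.
974 hashes to 12, h2=3; 12,2 taken => place at 5.
460 hashes to 5, h2=5; 5,10,2 taken => place at 7.
Table: [—, 664, 818, —, —, 974, —, 460, 584, —, 922, —, 714]
Lookup 460: h=5, h2=5, probe 5,10,2,7 → found at 7.

4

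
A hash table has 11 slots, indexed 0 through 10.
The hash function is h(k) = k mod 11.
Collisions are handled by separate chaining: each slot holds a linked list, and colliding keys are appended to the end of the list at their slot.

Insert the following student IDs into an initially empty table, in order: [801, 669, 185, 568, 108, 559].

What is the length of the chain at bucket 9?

801 -> bucket 9
669 -> bucket 9 (collision)
185 -> bucket 9 (collision)
568 -> bucket 7
108 -> bucket 9 (collision)
559 -> bucket 9 (collision)
Final buckets:
0: _
1: _
2: _
3: _
4: _
5: _
6: _
7: 568
8: _
9: 801 -> 669 -> 185 -> 108 -> 559
10: _

5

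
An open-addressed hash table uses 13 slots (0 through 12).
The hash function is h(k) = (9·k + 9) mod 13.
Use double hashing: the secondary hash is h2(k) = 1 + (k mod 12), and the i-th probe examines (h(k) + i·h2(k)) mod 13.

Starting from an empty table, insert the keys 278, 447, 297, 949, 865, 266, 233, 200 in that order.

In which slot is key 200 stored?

278: h=2 => slot 2
447: h=2, h2=4, probe 2,6 => slot 6
297: h=4 => slot 4
949: h=9 => slot 9
865: h=7 => slot 7
266: h=11 => slot 11
233: h=0 => slot 0
200: h=2, h2=9, probe 2,11,7,3 => slot 3
Table: [233, ∅, 278, 200, 297, ∅, 447, 865, ∅, 949, ∅, 266, ∅]

3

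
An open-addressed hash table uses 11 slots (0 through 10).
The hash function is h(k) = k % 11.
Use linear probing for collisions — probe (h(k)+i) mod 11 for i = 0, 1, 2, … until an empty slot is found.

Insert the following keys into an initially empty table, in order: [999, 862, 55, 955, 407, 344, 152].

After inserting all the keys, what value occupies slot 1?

407

999: h=9 => slot 9
862: h=4 => slot 4
55: h=0 => slot 0
955: h=9, probe 9,10 => slot 10
407: h=0, probe 0,1 => slot 1
344: h=3 => slot 3
152: h=9, probe 9,10,0,1,2 => slot 2
Table: [55, 407, 152, 344, 862, -, -, -, -, 999, 955]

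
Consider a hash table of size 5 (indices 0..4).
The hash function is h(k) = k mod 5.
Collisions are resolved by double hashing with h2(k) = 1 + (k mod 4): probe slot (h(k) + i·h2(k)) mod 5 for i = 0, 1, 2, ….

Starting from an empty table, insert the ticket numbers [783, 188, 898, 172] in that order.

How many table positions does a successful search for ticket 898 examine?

783: h=3 -> slot 3
188: h=3, h2=1, probe 3,4 -> slot 4
898: h=3, h2=3, probe 3,1 -> slot 1
172: h=2 -> slot 2
Table: [∅, 898, 172, 783, 188]
Lookup 898: h=3, h2=3, probe 3,1 → found at 1.

2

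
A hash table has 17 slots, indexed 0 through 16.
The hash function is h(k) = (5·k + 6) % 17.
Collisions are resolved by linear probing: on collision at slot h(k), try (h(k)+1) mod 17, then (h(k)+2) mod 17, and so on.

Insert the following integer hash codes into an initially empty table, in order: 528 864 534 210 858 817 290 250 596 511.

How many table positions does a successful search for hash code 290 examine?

4

528: h=11 => slot 11
864: h=8 => slot 8
534: h=7 => slot 7
210: h=2 => slot 2
858: h=12 => slot 12
817: h=11, probe 11,12,13 => slot 13
290: h=11, probe 11,12,13,14 => slot 14
250: h=15 => slot 15
596: h=11, probe 11,12,13,14,15,16 => slot 16
511: h=11, probe 11,12,13,14,15,16,0 => slot 0
Table: [511, —, 210, —, —, —, —, 534, 864, —, —, 528, 858, 817, 290, 250, 596]
Lookup 290: h=11, probe 11,12,13,14 → found at 14.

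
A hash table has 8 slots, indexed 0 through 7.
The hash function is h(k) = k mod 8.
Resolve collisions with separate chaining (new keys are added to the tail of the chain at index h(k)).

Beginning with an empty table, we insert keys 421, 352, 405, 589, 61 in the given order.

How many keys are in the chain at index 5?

4

421 → bucket 5
352 → bucket 0
405 → bucket 5 (collision)
589 → bucket 5 (collision)
61 → bucket 5 (collision)
Final buckets:
0: 352
1: —
2: —
3: —
4: —
5: 421 -> 405 -> 589 -> 61
6: —
7: —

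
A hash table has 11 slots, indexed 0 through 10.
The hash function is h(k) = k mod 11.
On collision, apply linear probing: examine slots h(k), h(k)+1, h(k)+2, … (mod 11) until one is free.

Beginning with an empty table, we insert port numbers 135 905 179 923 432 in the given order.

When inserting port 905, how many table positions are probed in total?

2

135 hashes to 3; slot 3 is free -> place at 3.
905 hashes to 3; 3 taken -> place at 4.
179 hashes to 3; 3,4 taken -> place at 5.
923 hashes to 10; slot 10 is free -> place at 10.
432 hashes to 3; 3,4,5 taken -> place at 6.
Table: [—, —, —, 135, 905, 179, 432, —, —, —, 923]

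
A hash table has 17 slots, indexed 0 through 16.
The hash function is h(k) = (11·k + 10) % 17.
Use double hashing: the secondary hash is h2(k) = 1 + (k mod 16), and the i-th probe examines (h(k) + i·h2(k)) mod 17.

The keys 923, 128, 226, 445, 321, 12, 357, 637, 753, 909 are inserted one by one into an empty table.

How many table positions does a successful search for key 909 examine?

923: h=14 -> slot 14
128: h=7 -> slot 7
226: h=14, h2=3, probe 14,0 -> slot 0
445: h=9 -> slot 9
321: h=5 -> slot 5
12: h=6 -> slot 6
357: h=10 -> slot 10
637: h=13 -> slot 13
753: h=14, h2=2, probe 14,16 -> slot 16
909: h=13, h2=14, probe 13,10,7,4 -> slot 4
Table: [226, _, _, _, 909, 321, 12, 128, _, 445, 357, _, _, 637, 923, _, 753]
Lookup 909: h=13, h2=14, probe 13,10,7,4 → found at 4.

4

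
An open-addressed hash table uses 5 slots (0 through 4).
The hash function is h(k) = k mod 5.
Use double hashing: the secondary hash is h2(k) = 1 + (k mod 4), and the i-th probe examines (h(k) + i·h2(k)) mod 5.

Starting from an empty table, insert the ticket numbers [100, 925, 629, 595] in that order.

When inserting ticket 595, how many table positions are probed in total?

3

100: h=0 → slot 0
925: h=0, h2=2, probe 0,2 → slot 2
629: h=4 → slot 4
595: h=0, h2=4, probe 0,4,3 → slot 3
Table: [100, _, 925, 595, 629]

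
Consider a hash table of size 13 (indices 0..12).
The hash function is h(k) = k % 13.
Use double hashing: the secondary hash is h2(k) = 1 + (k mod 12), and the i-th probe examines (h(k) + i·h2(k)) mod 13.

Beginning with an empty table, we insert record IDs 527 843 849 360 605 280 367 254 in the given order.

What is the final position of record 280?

Insert 527: h=7, slot 7 empty => index 7.
Insert 843: h=11, slot 11 empty => index 11.
Insert 849: h=4, slot 4 empty => index 4.
Insert 360: h=9, slot 9 empty => index 9.
Insert 605: h=7, h2=6, slot 7 occupied => index 0.
Insert 280: h=7, h2=5, slot 7 occupied => index 12.
Insert 367: h=3, slot 3 empty => index 3.
Insert 254: h=7, h2=3, slot 7 occupied => index 10.
Table: [605, —, —, 367, 849, —, —, 527, —, 360, 254, 843, 280]

12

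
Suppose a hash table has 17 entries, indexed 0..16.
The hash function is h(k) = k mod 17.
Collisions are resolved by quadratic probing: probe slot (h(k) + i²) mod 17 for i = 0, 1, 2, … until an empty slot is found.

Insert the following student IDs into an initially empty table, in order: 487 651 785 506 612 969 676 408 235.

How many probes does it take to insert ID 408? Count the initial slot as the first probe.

487: h=11 => slot 11
651: h=5 => slot 5
785: h=3 => slot 3
506: h=13 => slot 13
612: h=0 => slot 0
969: h=0, probe 0,1 => slot 1
676: h=13, probe 13,14 => slot 14
408: h=0, probe 0,1,4 => slot 4
235: h=14, probe 14,15 => slot 15
Table: [612, 969, ., 785, 408, 651, ., ., ., ., ., 487, ., 506, 676, 235, .]

3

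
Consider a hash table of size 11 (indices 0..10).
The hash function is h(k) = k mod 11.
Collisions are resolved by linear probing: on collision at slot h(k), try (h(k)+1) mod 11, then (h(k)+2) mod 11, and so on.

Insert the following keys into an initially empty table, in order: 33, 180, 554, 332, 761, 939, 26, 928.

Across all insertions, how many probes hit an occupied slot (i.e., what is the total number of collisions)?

11

33: h=0 -> slot 0
180: h=4 -> slot 4
554: h=4, probe 4,5 -> slot 5
332: h=2 -> slot 2
761: h=2, probe 2,3 -> slot 3
939: h=4, probe 4,5,6 -> slot 6
26: h=4, probe 4,5,6,7 -> slot 7
928: h=4, probe 4,5,6,7,8 -> slot 8
Table: [33, ., 332, 761, 180, 554, 939, 26, 928, ., .]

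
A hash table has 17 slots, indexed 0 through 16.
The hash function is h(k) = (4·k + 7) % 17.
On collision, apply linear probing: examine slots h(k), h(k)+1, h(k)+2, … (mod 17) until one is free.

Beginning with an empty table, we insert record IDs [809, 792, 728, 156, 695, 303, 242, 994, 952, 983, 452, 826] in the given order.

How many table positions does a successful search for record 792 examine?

Insert 809: h=13, slot 13 empty => index 13.
Insert 792: h=13, slot 13 occupied => index 14.
Insert 728: h=12, slot 12 empty => index 12.
Insert 156: h=2, slot 2 empty => index 2.
Insert 695: h=16, slot 16 empty => index 16.
Insert 303: h=12, slots 12,13,14 occupied => index 15.
Insert 242: h=6, slot 6 empty => index 6.
Insert 994: h=5, slot 5 empty => index 5.
Insert 952: h=7, slot 7 empty => index 7.
Insert 983: h=12, slots 12,13,14,15,16 occupied => index 0.
Insert 452: h=13, slots 13,14,15,16,0 occupied => index 1.
Insert 826: h=13, slots 13,14,15,16,0,1,2 occupied => index 3.
Table: [983, 452, 156, 826, —, 994, 242, 952, —, —, —, —, 728, 809, 792, 303, 695]
Lookup 792: h=13, probe 13,14 → found at 14.

2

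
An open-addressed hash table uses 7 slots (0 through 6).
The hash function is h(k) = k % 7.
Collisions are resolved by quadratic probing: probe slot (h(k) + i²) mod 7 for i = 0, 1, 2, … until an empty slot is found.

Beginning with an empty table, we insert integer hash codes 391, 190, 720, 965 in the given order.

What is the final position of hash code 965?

Insert 391: h=6, slot 6 empty => index 6.
Insert 190: h=1, slot 1 empty => index 1.
Insert 720: h=6, slot 6 occupied => index 0.
Insert 965: h=6, slots 6,0 occupied => index 3.
Table: [720, 190, -, 965, -, -, 391]

3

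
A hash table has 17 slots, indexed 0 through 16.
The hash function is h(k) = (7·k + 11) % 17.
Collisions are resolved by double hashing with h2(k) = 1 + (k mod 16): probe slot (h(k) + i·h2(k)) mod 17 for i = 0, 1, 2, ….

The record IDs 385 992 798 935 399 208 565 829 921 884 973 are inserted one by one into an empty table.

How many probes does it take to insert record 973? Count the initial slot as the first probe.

4

385: h=3 -> slot 3
992: h=2 -> slot 2
798: h=4 -> slot 4
935: h=11 -> slot 11
399: h=16 -> slot 16
208: h=5 -> slot 5
565: h=5, h2=6, probe 5,11,0 -> slot 0
829: h=0, h2=14, probe 0,14 -> slot 14
921: h=15 -> slot 15
884: h=11, h2=5, probe 11,16,4,9 -> slot 9
973: h=5, h2=14, probe 5,2,16,13 -> slot 13
Table: [565, ∅, 992, 385, 798, 208, ∅, ∅, ∅, 884, ∅, 935, ∅, 973, 829, 921, 399]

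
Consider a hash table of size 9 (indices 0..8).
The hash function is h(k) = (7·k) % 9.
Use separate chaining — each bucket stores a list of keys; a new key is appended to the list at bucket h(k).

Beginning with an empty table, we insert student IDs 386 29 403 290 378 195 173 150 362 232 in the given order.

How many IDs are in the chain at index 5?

386 -> bucket 2
29 -> bucket 5
403 -> bucket 4
290 -> bucket 5 (collision)
378 -> bucket 0
195 -> bucket 6
173 -> bucket 5 (collision)
150 -> bucket 6 (collision)
362 -> bucket 5 (collision)
232 -> bucket 4 (collision)
Final buckets:
0: 378
1: .
2: 386
3: .
4: 403 -> 232
5: 29 -> 290 -> 173 -> 362
6: 195 -> 150
7: .
8: .

4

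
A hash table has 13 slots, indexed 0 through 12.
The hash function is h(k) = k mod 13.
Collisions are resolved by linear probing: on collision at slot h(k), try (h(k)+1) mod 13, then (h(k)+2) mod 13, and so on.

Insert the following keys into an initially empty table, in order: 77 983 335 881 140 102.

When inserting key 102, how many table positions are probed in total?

4

Insert 77: h=12, slot 12 empty -> index 12.
Insert 983: h=8, slot 8 empty -> index 8.
Insert 335: h=10, slot 10 empty -> index 10.
Insert 881: h=10, slot 10 occupied -> index 11.
Insert 140: h=10, slots 10,11,12 occupied -> index 0.
Insert 102: h=11, slots 11,12,0 occupied -> index 1.
Table: [140, 102, ., ., ., ., ., ., 983, ., 335, 881, 77]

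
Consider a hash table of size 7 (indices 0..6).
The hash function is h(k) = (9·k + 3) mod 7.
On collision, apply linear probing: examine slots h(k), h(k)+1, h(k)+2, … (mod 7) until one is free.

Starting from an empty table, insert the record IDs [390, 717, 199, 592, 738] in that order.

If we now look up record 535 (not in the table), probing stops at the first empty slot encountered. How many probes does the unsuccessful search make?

6

390 hashes to 6; slot 6 is free -> place at 6.
717 hashes to 2; slot 2 is free -> place at 2.
199 hashes to 2; 2 taken -> place at 3.
592 hashes to 4; slot 4 is free -> place at 4.
738 hashes to 2; 2,3,4 taken -> place at 5.
Table: [., ., 717, 199, 592, 738, 390]
Lookup 535: h=2, probe 2,3,4,5,6,0 → slot 0 empty, not found.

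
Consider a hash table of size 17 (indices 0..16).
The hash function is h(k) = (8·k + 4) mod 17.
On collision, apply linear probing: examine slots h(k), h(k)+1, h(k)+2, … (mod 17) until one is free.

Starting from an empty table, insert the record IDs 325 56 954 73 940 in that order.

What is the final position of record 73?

11

325: h=3 -> slot 3
56: h=10 -> slot 10
954: h=3, probe 3,4 -> slot 4
73: h=10, probe 10,11 -> slot 11
940: h=10, probe 10,11,12 -> slot 12
Table: [_, _, _, 325, 954, _, _, _, _, _, 56, 73, 940, _, _, _, _]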